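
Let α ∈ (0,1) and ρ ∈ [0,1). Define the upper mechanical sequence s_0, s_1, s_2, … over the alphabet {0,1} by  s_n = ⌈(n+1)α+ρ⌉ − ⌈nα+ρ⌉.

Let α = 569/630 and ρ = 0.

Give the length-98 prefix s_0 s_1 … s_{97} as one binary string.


n=0: ⌈(1·569)/630⌉ − ⌈(0·569)/630⌉ = ⌈569/630⌉ − ⌈0/630⌉ = 1 − 0 = 1
n=1: ⌈(2·569)/630⌉ − ⌈(1·569)/630⌉ = ⌈1138/630⌉ − ⌈569/630⌉ = 2 − 1 = 1
n=2: ⌈(3·569)/630⌉ − ⌈(2·569)/630⌉ = ⌈1707/630⌉ − ⌈1138/630⌉ = 3 − 2 = 1
n=3: ⌈(4·569)/630⌉ − ⌈(3·569)/630⌉ = ⌈2276/630⌉ − ⌈1707/630⌉ = 4 − 3 = 1
n=4: ⌈(5·569)/630⌉ − ⌈(4·569)/630⌉ = ⌈2845/630⌉ − ⌈2276/630⌉ = 5 − 4 = 1
n=5: ⌈(6·569)/630⌉ − ⌈(5·569)/630⌉ = ⌈3414/630⌉ − ⌈2845/630⌉ = 6 − 5 = 1
n=6: ⌈(7·569)/630⌉ − ⌈(6·569)/630⌉ = ⌈3983/630⌉ − ⌈3414/630⌉ = 7 − 6 = 1
n=7: ⌈(8·569)/630⌉ − ⌈(7·569)/630⌉ = ⌈4552/630⌉ − ⌈3983/630⌉ = 8 − 7 = 1
n=8: ⌈(9·569)/630⌉ − ⌈(8·569)/630⌉ = ⌈5121/630⌉ − ⌈4552/630⌉ = 9 − 8 = 1
n=9: ⌈(10·569)/630⌉ − ⌈(9·569)/630⌉ = ⌈5690/630⌉ − ⌈5121/630⌉ = 10 − 9 = 1
n=10: ⌈(11·569)/630⌉ − ⌈(10·569)/630⌉ = ⌈6259/630⌉ − ⌈5690/630⌉ = 10 − 10 = 0
n=11: ⌈(12·569)/630⌉ − ⌈(11·569)/630⌉ = ⌈6828/630⌉ − ⌈6259/630⌉ = 11 − 10 = 1
n=12: ⌈(13·569)/630⌉ − ⌈(12·569)/630⌉ = ⌈7397/630⌉ − ⌈6828/630⌉ = 12 − 11 = 1
n=13: ⌈(14·569)/630⌉ − ⌈(13·569)/630⌉ = ⌈7966/630⌉ − ⌈7397/630⌉ = 13 − 12 = 1
n=14: ⌈(15·569)/630⌉ − ⌈(14·569)/630⌉ = ⌈8535/630⌉ − ⌈7966/630⌉ = 14 − 13 = 1
n=15: ⌈(16·569)/630⌉ − ⌈(15·569)/630⌉ = ⌈9104/630⌉ − ⌈8535/630⌉ = 15 − 14 = 1
n=16: ⌈(17·569)/630⌉ − ⌈(16·569)/630⌉ = ⌈9673/630⌉ − ⌈9104/630⌉ = 16 − 15 = 1
n=17: ⌈(18·569)/630⌉ − ⌈(17·569)/630⌉ = ⌈10242/630⌉ − ⌈9673/630⌉ = 17 − 16 = 1
n=18: ⌈(19·569)/630⌉ − ⌈(18·569)/630⌉ = ⌈10811/630⌉ − ⌈10242/630⌉ = 18 − 17 = 1
n=19: ⌈(20·569)/630⌉ − ⌈(19·569)/630⌉ = ⌈11380/630⌉ − ⌈10811/630⌉ = 19 − 18 = 1
n=20: ⌈(21·569)/630⌉ − ⌈(20·569)/630⌉ = ⌈11949/630⌉ − ⌈11380/630⌉ = 19 − 19 = 0
n=21: ⌈(22·569)/630⌉ − ⌈(21·569)/630⌉ = ⌈12518/630⌉ − ⌈11949/630⌉ = 20 − 19 = 1
n=22: ⌈(23·569)/630⌉ − ⌈(22·569)/630⌉ = ⌈13087/630⌉ − ⌈12518/630⌉ = 21 − 20 = 1
n=23: ⌈(24·569)/630⌉ − ⌈(23·569)/630⌉ = ⌈13656/630⌉ − ⌈13087/630⌉ = 22 − 21 = 1
n=24: ⌈(25·569)/630⌉ − ⌈(24·569)/630⌉ = ⌈14225/630⌉ − ⌈13656/630⌉ = 23 − 22 = 1
n=25: ⌈(26·569)/630⌉ − ⌈(25·569)/630⌉ = ⌈14794/630⌉ − ⌈14225/630⌉ = 24 − 23 = 1
n=26: ⌈(27·569)/630⌉ − ⌈(26·569)/630⌉ = ⌈15363/630⌉ − ⌈14794/630⌉ = 25 − 24 = 1
n=27: ⌈(28·569)/630⌉ − ⌈(27·569)/630⌉ = ⌈15932/630⌉ − ⌈15363/630⌉ = 26 − 25 = 1
n=28: ⌈(29·569)/630⌉ − ⌈(28·569)/630⌉ = ⌈16501/630⌉ − ⌈15932/630⌉ = 27 − 26 = 1
n=29: ⌈(30·569)/630⌉ − ⌈(29·569)/630⌉ = ⌈17070/630⌉ − ⌈16501/630⌉ = 28 − 27 = 1
n=30: ⌈(31·569)/630⌉ − ⌈(30·569)/630⌉ = ⌈17639/630⌉ − ⌈17070/630⌉ = 28 − 28 = 0
n=31: ⌈(32·569)/630⌉ − ⌈(31·569)/630⌉ = ⌈18208/630⌉ − ⌈17639/630⌉ = 29 − 28 = 1
n=32: ⌈(33·569)/630⌉ − ⌈(32·569)/630⌉ = ⌈18777/630⌉ − ⌈18208/630⌉ = 30 − 29 = 1
n=33: ⌈(34·569)/630⌉ − ⌈(33·569)/630⌉ = ⌈19346/630⌉ − ⌈18777/630⌉ = 31 − 30 = 1
n=34: ⌈(35·569)/630⌉ − ⌈(34·569)/630⌉ = ⌈19915/630⌉ − ⌈19346/630⌉ = 32 − 31 = 1
n=35: ⌈(36·569)/630⌉ − ⌈(35·569)/630⌉ = ⌈20484/630⌉ − ⌈19915/630⌉ = 33 − 32 = 1
n=36: ⌈(37·569)/630⌉ − ⌈(36·569)/630⌉ = ⌈21053/630⌉ − ⌈20484/630⌉ = 34 − 33 = 1
n=37: ⌈(38·569)/630⌉ − ⌈(37·569)/630⌉ = ⌈21622/630⌉ − ⌈21053/630⌉ = 35 − 34 = 1
n=38: ⌈(39·569)/630⌉ − ⌈(38·569)/630⌉ = ⌈22191/630⌉ − ⌈21622/630⌉ = 36 − 35 = 1
n=39: ⌈(40·569)/630⌉ − ⌈(39·569)/630⌉ = ⌈22760/630⌉ − ⌈22191/630⌉ = 37 − 36 = 1
n=40: ⌈(41·569)/630⌉ − ⌈(40·569)/630⌉ = ⌈23329/630⌉ − ⌈22760/630⌉ = 38 − 37 = 1
n=41: ⌈(42·569)/630⌉ − ⌈(41·569)/630⌉ = ⌈23898/630⌉ − ⌈23329/630⌉ = 38 − 38 = 0
n=42: ⌈(43·569)/630⌉ − ⌈(42·569)/630⌉ = ⌈24467/630⌉ − ⌈23898/630⌉ = 39 − 38 = 1
n=43: ⌈(44·569)/630⌉ − ⌈(43·569)/630⌉ = ⌈25036/630⌉ − ⌈24467/630⌉ = 40 − 39 = 1
n=44: ⌈(45·569)/630⌉ − ⌈(44·569)/630⌉ = ⌈25605/630⌉ − ⌈25036/630⌉ = 41 − 40 = 1
n=45: ⌈(46·569)/630⌉ − ⌈(45·569)/630⌉ = ⌈26174/630⌉ − ⌈25605/630⌉ = 42 − 41 = 1
n=46: ⌈(47·569)/630⌉ − ⌈(46·569)/630⌉ = ⌈26743/630⌉ − ⌈26174/630⌉ = 43 − 42 = 1
n=47: ⌈(48·569)/630⌉ − ⌈(47·569)/630⌉ = ⌈27312/630⌉ − ⌈26743/630⌉ = 44 − 43 = 1
n=48: ⌈(49·569)/630⌉ − ⌈(48·569)/630⌉ = ⌈27881/630⌉ − ⌈27312/630⌉ = 45 − 44 = 1
n=49: ⌈(50·569)/630⌉ − ⌈(49·569)/630⌉ = ⌈28450/630⌉ − ⌈27881/630⌉ = 46 − 45 = 1
n=50: ⌈(51·569)/630⌉ − ⌈(50·569)/630⌉ = ⌈29019/630⌉ − ⌈28450/630⌉ = 47 − 46 = 1
n=51: ⌈(52·569)/630⌉ − ⌈(51·569)/630⌉ = ⌈29588/630⌉ − ⌈29019/630⌉ = 47 − 47 = 0
n=52: ⌈(53·569)/630⌉ − ⌈(52·569)/630⌉ = ⌈30157/630⌉ − ⌈29588/630⌉ = 48 − 47 = 1
n=53: ⌈(54·569)/630⌉ − ⌈(53·569)/630⌉ = ⌈30726/630⌉ − ⌈30157/630⌉ = 49 − 48 = 1
n=54: ⌈(55·569)/630⌉ − ⌈(54·569)/630⌉ = ⌈31295/630⌉ − ⌈30726/630⌉ = 50 − 49 = 1
n=55: ⌈(56·569)/630⌉ − ⌈(55·569)/630⌉ = ⌈31864/630⌉ − ⌈31295/630⌉ = 51 − 50 = 1
n=56: ⌈(57·569)/630⌉ − ⌈(56·569)/630⌉ = ⌈32433/630⌉ − ⌈31864/630⌉ = 52 − 51 = 1
n=57: ⌈(58·569)/630⌉ − ⌈(57·569)/630⌉ = ⌈33002/630⌉ − ⌈32433/630⌉ = 53 − 52 = 1
n=58: ⌈(59·569)/630⌉ − ⌈(58·569)/630⌉ = ⌈33571/630⌉ − ⌈33002/630⌉ = 54 − 53 = 1
n=59: ⌈(60·569)/630⌉ − ⌈(59·569)/630⌉ = ⌈34140/630⌉ − ⌈33571/630⌉ = 55 − 54 = 1
n=60: ⌈(61·569)/630⌉ − ⌈(60·569)/630⌉ = ⌈34709/630⌉ − ⌈34140/630⌉ = 56 − 55 = 1
n=61: ⌈(62·569)/630⌉ − ⌈(61·569)/630⌉ = ⌈35278/630⌉ − ⌈34709/630⌉ = 56 − 56 = 0
n=62: ⌈(63·569)/630⌉ − ⌈(62·569)/630⌉ = ⌈35847/630⌉ − ⌈35278/630⌉ = 57 − 56 = 1
n=63: ⌈(64·569)/630⌉ − ⌈(63·569)/630⌉ = ⌈36416/630⌉ − ⌈35847/630⌉ = 58 − 57 = 1
n=64: ⌈(65·569)/630⌉ − ⌈(64·569)/630⌉ = ⌈36985/630⌉ − ⌈36416/630⌉ = 59 − 58 = 1
n=65: ⌈(66·569)/630⌉ − ⌈(65·569)/630⌉ = ⌈37554/630⌉ − ⌈36985/630⌉ = 60 − 59 = 1
n=66: ⌈(67·569)/630⌉ − ⌈(66·569)/630⌉ = ⌈38123/630⌉ − ⌈37554/630⌉ = 61 − 60 = 1
n=67: ⌈(68·569)/630⌉ − ⌈(67·569)/630⌉ = ⌈38692/630⌉ − ⌈38123/630⌉ = 62 − 61 = 1
n=68: ⌈(69·569)/630⌉ − ⌈(68·569)/630⌉ = ⌈39261/630⌉ − ⌈38692/630⌉ = 63 − 62 = 1
n=69: ⌈(70·569)/630⌉ − ⌈(69·569)/630⌉ = ⌈39830/630⌉ − ⌈39261/630⌉ = 64 − 63 = 1
n=70: ⌈(71·569)/630⌉ − ⌈(70·569)/630⌉ = ⌈40399/630⌉ − ⌈39830/630⌉ = 65 − 64 = 1
n=71: ⌈(72·569)/630⌉ − ⌈(71·569)/630⌉ = ⌈40968/630⌉ − ⌈40399/630⌉ = 66 − 65 = 1
n=72: ⌈(73·569)/630⌉ − ⌈(72·569)/630⌉ = ⌈41537/630⌉ − ⌈40968/630⌉ = 66 − 66 = 0
n=73: ⌈(74·569)/630⌉ − ⌈(73·569)/630⌉ = ⌈42106/630⌉ − ⌈41537/630⌉ = 67 − 66 = 1
n=74: ⌈(75·569)/630⌉ − ⌈(74·569)/630⌉ = ⌈42675/630⌉ − ⌈42106/630⌉ = 68 − 67 = 1
n=75: ⌈(76·569)/630⌉ − ⌈(75·569)/630⌉ = ⌈43244/630⌉ − ⌈42675/630⌉ = 69 − 68 = 1
n=76: ⌈(77·569)/630⌉ − ⌈(76·569)/630⌉ = ⌈43813/630⌉ − ⌈43244/630⌉ = 70 − 69 = 1
n=77: ⌈(78·569)/630⌉ − ⌈(77·569)/630⌉ = ⌈44382/630⌉ − ⌈43813/630⌉ = 71 − 70 = 1
n=78: ⌈(79·569)/630⌉ − ⌈(78·569)/630⌉ = ⌈44951/630⌉ − ⌈44382/630⌉ = 72 − 71 = 1
n=79: ⌈(80·569)/630⌉ − ⌈(79·569)/630⌉ = ⌈45520/630⌉ − ⌈44951/630⌉ = 73 − 72 = 1
n=80: ⌈(81·569)/630⌉ − ⌈(80·569)/630⌉ = ⌈46089/630⌉ − ⌈45520/630⌉ = 74 − 73 = 1
n=81: ⌈(82·569)/630⌉ − ⌈(81·569)/630⌉ = ⌈46658/630⌉ − ⌈46089/630⌉ = 75 − 74 = 1
n=82: ⌈(83·569)/630⌉ − ⌈(82·569)/630⌉ = ⌈47227/630⌉ − ⌈46658/630⌉ = 75 − 75 = 0
n=83: ⌈(84·569)/630⌉ − ⌈(83·569)/630⌉ = ⌈47796/630⌉ − ⌈47227/630⌉ = 76 − 75 = 1
n=84: ⌈(85·569)/630⌉ − ⌈(84·569)/630⌉ = ⌈48365/630⌉ − ⌈47796/630⌉ = 77 − 76 = 1
n=85: ⌈(86·569)/630⌉ − ⌈(85·569)/630⌉ = ⌈48934/630⌉ − ⌈48365/630⌉ = 78 − 77 = 1
n=86: ⌈(87·569)/630⌉ − ⌈(86·569)/630⌉ = ⌈49503/630⌉ − ⌈48934/630⌉ = 79 − 78 = 1
n=87: ⌈(88·569)/630⌉ − ⌈(87·569)/630⌉ = ⌈50072/630⌉ − ⌈49503/630⌉ = 80 − 79 = 1
n=88: ⌈(89·569)/630⌉ − ⌈(88·569)/630⌉ = ⌈50641/630⌉ − ⌈50072/630⌉ = 81 − 80 = 1
n=89: ⌈(90·569)/630⌉ − ⌈(89·569)/630⌉ = ⌈51210/630⌉ − ⌈50641/630⌉ = 82 − 81 = 1
n=90: ⌈(91·569)/630⌉ − ⌈(90·569)/630⌉ = ⌈51779/630⌉ − ⌈51210/630⌉ = 83 − 82 = 1
n=91: ⌈(92·569)/630⌉ − ⌈(91·569)/630⌉ = ⌈52348/630⌉ − ⌈51779/630⌉ = 84 − 83 = 1
n=92: ⌈(93·569)/630⌉ − ⌈(92·569)/630⌉ = ⌈52917/630⌉ − ⌈52348/630⌉ = 84 − 84 = 0
n=93: ⌈(94·569)/630⌉ − ⌈(93·569)/630⌉ = ⌈53486/630⌉ − ⌈52917/630⌉ = 85 − 84 = 1
n=94: ⌈(95·569)/630⌉ − ⌈(94·569)/630⌉ = ⌈54055/630⌉ − ⌈53486/630⌉ = 86 − 85 = 1
n=95: ⌈(96·569)/630⌉ − ⌈(95·569)/630⌉ = ⌈54624/630⌉ − ⌈54055/630⌉ = 87 − 86 = 1
n=96: ⌈(97·569)/630⌉ − ⌈(96·569)/630⌉ = ⌈55193/630⌉ − ⌈54624/630⌉ = 88 − 87 = 1
n=97: ⌈(98·569)/630⌉ − ⌈(97·569)/630⌉ = ⌈55762/630⌉ − ⌈55193/630⌉ = 89 − 88 = 1

11111111110111111111011111111101111111111011111111101111111110111111111101111111110111111111011111


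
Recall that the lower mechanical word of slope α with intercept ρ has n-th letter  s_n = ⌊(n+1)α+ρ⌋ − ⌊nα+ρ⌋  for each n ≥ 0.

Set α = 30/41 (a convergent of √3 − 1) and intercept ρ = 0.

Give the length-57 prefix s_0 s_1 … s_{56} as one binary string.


n=0: ⌊(1·30)/41⌋ − ⌊(0·30)/41⌋ = ⌊30/41⌋ − ⌊0/41⌋ = 0 − 0 = 0
n=1: ⌊(2·30)/41⌋ − ⌊(1·30)/41⌋ = ⌊60/41⌋ − ⌊30/41⌋ = 1 − 0 = 1
n=2: ⌊(3·30)/41⌋ − ⌊(2·30)/41⌋ = ⌊90/41⌋ − ⌊60/41⌋ = 2 − 1 = 1
n=3: ⌊(4·30)/41⌋ − ⌊(3·30)/41⌋ = ⌊120/41⌋ − ⌊90/41⌋ = 2 − 2 = 0
n=4: ⌊(5·30)/41⌋ − ⌊(4·30)/41⌋ = ⌊150/41⌋ − ⌊120/41⌋ = 3 − 2 = 1
n=5: ⌊(6·30)/41⌋ − ⌊(5·30)/41⌋ = ⌊180/41⌋ − ⌊150/41⌋ = 4 − 3 = 1
n=6: ⌊(7·30)/41⌋ − ⌊(6·30)/41⌋ = ⌊210/41⌋ − ⌊180/41⌋ = 5 − 4 = 1
n=7: ⌊(8·30)/41⌋ − ⌊(7·30)/41⌋ = ⌊240/41⌋ − ⌊210/41⌋ = 5 − 5 = 0
n=8: ⌊(9·30)/41⌋ − ⌊(8·30)/41⌋ = ⌊270/41⌋ − ⌊240/41⌋ = 6 − 5 = 1
n=9: ⌊(10·30)/41⌋ − ⌊(9·30)/41⌋ = ⌊300/41⌋ − ⌊270/41⌋ = 7 − 6 = 1
n=10: ⌊(11·30)/41⌋ − ⌊(10·30)/41⌋ = ⌊330/41⌋ − ⌊300/41⌋ = 8 − 7 = 1
n=11: ⌊(12·30)/41⌋ − ⌊(11·30)/41⌋ = ⌊360/41⌋ − ⌊330/41⌋ = 8 − 8 = 0
n=12: ⌊(13·30)/41⌋ − ⌊(12·30)/41⌋ = ⌊390/41⌋ − ⌊360/41⌋ = 9 − 8 = 1
n=13: ⌊(14·30)/41⌋ − ⌊(13·30)/41⌋ = ⌊420/41⌋ − ⌊390/41⌋ = 10 − 9 = 1
n=14: ⌊(15·30)/41⌋ − ⌊(14·30)/41⌋ = ⌊450/41⌋ − ⌊420/41⌋ = 10 − 10 = 0
n=15: ⌊(16·30)/41⌋ − ⌊(15·30)/41⌋ = ⌊480/41⌋ − ⌊450/41⌋ = 11 − 10 = 1
n=16: ⌊(17·30)/41⌋ − ⌊(16·30)/41⌋ = ⌊510/41⌋ − ⌊480/41⌋ = 12 − 11 = 1
n=17: ⌊(18·30)/41⌋ − ⌊(17·30)/41⌋ = ⌊540/41⌋ − ⌊510/41⌋ = 13 − 12 = 1
n=18: ⌊(19·30)/41⌋ − ⌊(18·30)/41⌋ = ⌊570/41⌋ − ⌊540/41⌋ = 13 − 13 = 0
n=19: ⌊(20·30)/41⌋ − ⌊(19·30)/41⌋ = ⌊600/41⌋ − ⌊570/41⌋ = 14 − 13 = 1
n=20: ⌊(21·30)/41⌋ − ⌊(20·30)/41⌋ = ⌊630/41⌋ − ⌊600/41⌋ = 15 − 14 = 1
n=21: ⌊(22·30)/41⌋ − ⌊(21·30)/41⌋ = ⌊660/41⌋ − ⌊630/41⌋ = 16 − 15 = 1
n=22: ⌊(23·30)/41⌋ − ⌊(22·30)/41⌋ = ⌊690/41⌋ − ⌊660/41⌋ = 16 − 16 = 0
n=23: ⌊(24·30)/41⌋ − ⌊(23·30)/41⌋ = ⌊720/41⌋ − ⌊690/41⌋ = 17 − 16 = 1
n=24: ⌊(25·30)/41⌋ − ⌊(24·30)/41⌋ = ⌊750/41⌋ − ⌊720/41⌋ = 18 − 17 = 1
n=25: ⌊(26·30)/41⌋ − ⌊(25·30)/41⌋ = ⌊780/41⌋ − ⌊750/41⌋ = 19 − 18 = 1
n=26: ⌊(27·30)/41⌋ − ⌊(26·30)/41⌋ = ⌊810/41⌋ − ⌊780/41⌋ = 19 − 19 = 0
n=27: ⌊(28·30)/41⌋ − ⌊(27·30)/41⌋ = ⌊840/41⌋ − ⌊810/41⌋ = 20 − 19 = 1
n=28: ⌊(29·30)/41⌋ − ⌊(28·30)/41⌋ = ⌊870/41⌋ − ⌊840/41⌋ = 21 − 20 = 1
n=29: ⌊(30·30)/41⌋ − ⌊(29·30)/41⌋ = ⌊900/41⌋ − ⌊870/41⌋ = 21 − 21 = 0
n=30: ⌊(31·30)/41⌋ − ⌊(30·30)/41⌋ = ⌊930/41⌋ − ⌊900/41⌋ = 22 − 21 = 1
n=31: ⌊(32·30)/41⌋ − ⌊(31·30)/41⌋ = ⌊960/41⌋ − ⌊930/41⌋ = 23 − 22 = 1
n=32: ⌊(33·30)/41⌋ − ⌊(32·30)/41⌋ = ⌊990/41⌋ − ⌊960/41⌋ = 24 − 23 = 1
n=33: ⌊(34·30)/41⌋ − ⌊(33·30)/41⌋ = ⌊1020/41⌋ − ⌊990/41⌋ = 24 − 24 = 0
n=34: ⌊(35·30)/41⌋ − ⌊(34·30)/41⌋ = ⌊1050/41⌋ − ⌊1020/41⌋ = 25 − 24 = 1
n=35: ⌊(36·30)/41⌋ − ⌊(35·30)/41⌋ = ⌊1080/41⌋ − ⌊1050/41⌋ = 26 − 25 = 1
n=36: ⌊(37·30)/41⌋ − ⌊(36·30)/41⌋ = ⌊1110/41⌋ − ⌊1080/41⌋ = 27 − 26 = 1
n=37: ⌊(38·30)/41⌋ − ⌊(37·30)/41⌋ = ⌊1140/41⌋ − ⌊1110/41⌋ = 27 − 27 = 0
n=38: ⌊(39·30)/41⌋ − ⌊(38·30)/41⌋ = ⌊1170/41⌋ − ⌊1140/41⌋ = 28 − 27 = 1
n=39: ⌊(40·30)/41⌋ − ⌊(39·30)/41⌋ = ⌊1200/41⌋ − ⌊1170/41⌋ = 29 − 28 = 1
n=40: ⌊(41·30)/41⌋ − ⌊(40·30)/41⌋ = ⌊1230/41⌋ − ⌊1200/41⌋ = 30 − 29 = 1
n=41: ⌊(42·30)/41⌋ − ⌊(41·30)/41⌋ = ⌊1260/41⌋ − ⌊1230/41⌋ = 30 − 30 = 0
n=42: ⌊(43·30)/41⌋ − ⌊(42·30)/41⌋ = ⌊1290/41⌋ − ⌊1260/41⌋ = 31 − 30 = 1
n=43: ⌊(44·30)/41⌋ − ⌊(43·30)/41⌋ = ⌊1320/41⌋ − ⌊1290/41⌋ = 32 − 31 = 1
n=44: ⌊(45·30)/41⌋ − ⌊(44·30)/41⌋ = ⌊1350/41⌋ − ⌊1320/41⌋ = 32 − 32 = 0
n=45: ⌊(46·30)/41⌋ − ⌊(45·30)/41⌋ = ⌊1380/41⌋ − ⌊1350/41⌋ = 33 − 32 = 1
n=46: ⌊(47·30)/41⌋ − ⌊(46·30)/41⌋ = ⌊1410/41⌋ − ⌊1380/41⌋ = 34 − 33 = 1
n=47: ⌊(48·30)/41⌋ − ⌊(47·30)/41⌋ = ⌊1440/41⌋ − ⌊1410/41⌋ = 35 − 34 = 1
n=48: ⌊(49·30)/41⌋ − ⌊(48·30)/41⌋ = ⌊1470/41⌋ − ⌊1440/41⌋ = 35 − 35 = 0
n=49: ⌊(50·30)/41⌋ − ⌊(49·30)/41⌋ = ⌊1500/41⌋ − ⌊1470/41⌋ = 36 − 35 = 1
n=50: ⌊(51·30)/41⌋ − ⌊(50·30)/41⌋ = ⌊1530/41⌋ − ⌊1500/41⌋ = 37 − 36 = 1
n=51: ⌊(52·30)/41⌋ − ⌊(51·30)/41⌋ = ⌊1560/41⌋ − ⌊1530/41⌋ = 38 − 37 = 1
n=52: ⌊(53·30)/41⌋ − ⌊(52·30)/41⌋ = ⌊1590/41⌋ − ⌊1560/41⌋ = 38 − 38 = 0
n=53: ⌊(54·30)/41⌋ − ⌊(53·30)/41⌋ = ⌊1620/41⌋ − ⌊1590/41⌋ = 39 − 38 = 1
n=54: ⌊(55·30)/41⌋ − ⌊(54·30)/41⌋ = ⌊1650/41⌋ − ⌊1620/41⌋ = 40 − 39 = 1
n=55: ⌊(56·30)/41⌋ − ⌊(55·30)/41⌋ = ⌊1680/41⌋ − ⌊1650/41⌋ = 40 − 40 = 0
n=56: ⌊(57·30)/41⌋ − ⌊(56·30)/41⌋ = ⌊1710/41⌋ − ⌊1680/41⌋ = 41 − 40 = 1

011011101110110111011101110110111011101110110111011101101


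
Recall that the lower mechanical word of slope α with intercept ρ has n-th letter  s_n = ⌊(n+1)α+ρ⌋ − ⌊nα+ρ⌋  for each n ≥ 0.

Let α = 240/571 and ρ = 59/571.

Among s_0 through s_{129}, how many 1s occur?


#1s = Σ_{n=0}^{129} s_n = Σ_{n=0}^{129} (⌊(n+1)α+ρ⌋ − ⌊nα+ρ⌋)
the sum telescopes: every ⌊nα+ρ⌋ with 0 < n < 130 appears once with + and once with −, leaving ⌊130α+ρ⌋ − ⌊0·α+ρ⌋
130α + ρ = (130·240 + 59) / 571 = 31259/571
ρ = 59/571
⌊31259/571⌋ = 54,  ⌊59/571⌋ = 0
#1s = 54 − 0 = 54

54


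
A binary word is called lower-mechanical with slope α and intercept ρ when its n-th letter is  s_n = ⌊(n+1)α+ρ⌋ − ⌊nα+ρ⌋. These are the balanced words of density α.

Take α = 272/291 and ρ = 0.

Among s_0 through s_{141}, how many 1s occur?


132

#1s = Σ_{n=0}^{141} s_n = Σ_{n=0}^{141} (⌊(n+1)α+ρ⌋ − ⌊nα+ρ⌋)
the sum telescopes: every ⌊nα+ρ⌋ with 0 < n < 142 appears once with + and once with −, leaving ⌊142α+ρ⌋ − ⌊0·α+ρ⌋
142α + ρ = (142·272) / 291 = 38624/291
ρ = 0/291
⌊38624/291⌋ = 132,  ⌊0/291⌋ = 0
#1s = 132 − 0 = 132


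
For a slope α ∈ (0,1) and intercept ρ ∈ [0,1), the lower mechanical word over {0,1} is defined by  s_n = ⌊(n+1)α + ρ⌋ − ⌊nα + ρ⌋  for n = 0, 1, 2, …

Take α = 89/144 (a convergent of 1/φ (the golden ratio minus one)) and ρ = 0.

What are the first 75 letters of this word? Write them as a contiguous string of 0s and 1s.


n=0: ⌊(1·89)/144⌋ − ⌊(0·89)/144⌋ = ⌊89/144⌋ − ⌊0/144⌋ = 0 − 0 = 0
n=1: ⌊(2·89)/144⌋ − ⌊(1·89)/144⌋ = ⌊178/144⌋ − ⌊89/144⌋ = 1 − 0 = 1
n=2: ⌊(3·89)/144⌋ − ⌊(2·89)/144⌋ = ⌊267/144⌋ − ⌊178/144⌋ = 1 − 1 = 0
n=3: ⌊(4·89)/144⌋ − ⌊(3·89)/144⌋ = ⌊356/144⌋ − ⌊267/144⌋ = 2 − 1 = 1
n=4: ⌊(5·89)/144⌋ − ⌊(4·89)/144⌋ = ⌊445/144⌋ − ⌊356/144⌋ = 3 − 2 = 1
n=5: ⌊(6·89)/144⌋ − ⌊(5·89)/144⌋ = ⌊534/144⌋ − ⌊445/144⌋ = 3 − 3 = 0
n=6: ⌊(7·89)/144⌋ − ⌊(6·89)/144⌋ = ⌊623/144⌋ − ⌊534/144⌋ = 4 − 3 = 1
n=7: ⌊(8·89)/144⌋ − ⌊(7·89)/144⌋ = ⌊712/144⌋ − ⌊623/144⌋ = 4 − 4 = 0
n=8: ⌊(9·89)/144⌋ − ⌊(8·89)/144⌋ = ⌊801/144⌋ − ⌊712/144⌋ = 5 − 4 = 1
n=9: ⌊(10·89)/144⌋ − ⌊(9·89)/144⌋ = ⌊890/144⌋ − ⌊801/144⌋ = 6 − 5 = 1
n=10: ⌊(11·89)/144⌋ − ⌊(10·89)/144⌋ = ⌊979/144⌋ − ⌊890/144⌋ = 6 − 6 = 0
n=11: ⌊(12·89)/144⌋ − ⌊(11·89)/144⌋ = ⌊1068/144⌋ − ⌊979/144⌋ = 7 − 6 = 1
n=12: ⌊(13·89)/144⌋ − ⌊(12·89)/144⌋ = ⌊1157/144⌋ − ⌊1068/144⌋ = 8 − 7 = 1
n=13: ⌊(14·89)/144⌋ − ⌊(13·89)/144⌋ = ⌊1246/144⌋ − ⌊1157/144⌋ = 8 − 8 = 0
n=14: ⌊(15·89)/144⌋ − ⌊(14·89)/144⌋ = ⌊1335/144⌋ − ⌊1246/144⌋ = 9 − 8 = 1
n=15: ⌊(16·89)/144⌋ − ⌊(15·89)/144⌋ = ⌊1424/144⌋ − ⌊1335/144⌋ = 9 − 9 = 0
n=16: ⌊(17·89)/144⌋ − ⌊(16·89)/144⌋ = ⌊1513/144⌋ − ⌊1424/144⌋ = 10 − 9 = 1
n=17: ⌊(18·89)/144⌋ − ⌊(17·89)/144⌋ = ⌊1602/144⌋ − ⌊1513/144⌋ = 11 − 10 = 1
n=18: ⌊(19·89)/144⌋ − ⌊(18·89)/144⌋ = ⌊1691/144⌋ − ⌊1602/144⌋ = 11 − 11 = 0
n=19: ⌊(20·89)/144⌋ − ⌊(19·89)/144⌋ = ⌊1780/144⌋ − ⌊1691/144⌋ = 12 − 11 = 1
n=20: ⌊(21·89)/144⌋ − ⌊(20·89)/144⌋ = ⌊1869/144⌋ − ⌊1780/144⌋ = 12 − 12 = 0
n=21: ⌊(22·89)/144⌋ − ⌊(21·89)/144⌋ = ⌊1958/144⌋ − ⌊1869/144⌋ = 13 − 12 = 1
n=22: ⌊(23·89)/144⌋ − ⌊(22·89)/144⌋ = ⌊2047/144⌋ − ⌊1958/144⌋ = 14 − 13 = 1
n=23: ⌊(24·89)/144⌋ − ⌊(23·89)/144⌋ = ⌊2136/144⌋ − ⌊2047/144⌋ = 14 − 14 = 0
n=24: ⌊(25·89)/144⌋ − ⌊(24·89)/144⌋ = ⌊2225/144⌋ − ⌊2136/144⌋ = 15 − 14 = 1
n=25: ⌊(26·89)/144⌋ − ⌊(25·89)/144⌋ = ⌊2314/144⌋ − ⌊2225/144⌋ = 16 − 15 = 1
n=26: ⌊(27·89)/144⌋ − ⌊(26·89)/144⌋ = ⌊2403/144⌋ − ⌊2314/144⌋ = 16 − 16 = 0
n=27: ⌊(28·89)/144⌋ − ⌊(27·89)/144⌋ = ⌊2492/144⌋ − ⌊2403/144⌋ = 17 − 16 = 1
n=28: ⌊(29·89)/144⌋ − ⌊(28·89)/144⌋ = ⌊2581/144⌋ − ⌊2492/144⌋ = 17 − 17 = 0
n=29: ⌊(30·89)/144⌋ − ⌊(29·89)/144⌋ = ⌊2670/144⌋ − ⌊2581/144⌋ = 18 − 17 = 1
n=30: ⌊(31·89)/144⌋ − ⌊(30·89)/144⌋ = ⌊2759/144⌋ − ⌊2670/144⌋ = 19 − 18 = 1
n=31: ⌊(32·89)/144⌋ − ⌊(31·89)/144⌋ = ⌊2848/144⌋ − ⌊2759/144⌋ = 19 − 19 = 0
n=32: ⌊(33·89)/144⌋ − ⌊(32·89)/144⌋ = ⌊2937/144⌋ − ⌊2848/144⌋ = 20 − 19 = 1
n=33: ⌊(34·89)/144⌋ − ⌊(33·89)/144⌋ = ⌊3026/144⌋ − ⌊2937/144⌋ = 21 − 20 = 1
n=34: ⌊(35·89)/144⌋ − ⌊(34·89)/144⌋ = ⌊3115/144⌋ − ⌊3026/144⌋ = 21 − 21 = 0
n=35: ⌊(36·89)/144⌋ − ⌊(35·89)/144⌋ = ⌊3204/144⌋ − ⌊3115/144⌋ = 22 − 21 = 1
n=36: ⌊(37·89)/144⌋ − ⌊(36·89)/144⌋ = ⌊3293/144⌋ − ⌊3204/144⌋ = 22 − 22 = 0
n=37: ⌊(38·89)/144⌋ − ⌊(37·89)/144⌋ = ⌊3382/144⌋ − ⌊3293/144⌋ = 23 − 22 = 1
n=38: ⌊(39·89)/144⌋ − ⌊(38·89)/144⌋ = ⌊3471/144⌋ − ⌊3382/144⌋ = 24 − 23 = 1
n=39: ⌊(40·89)/144⌋ − ⌊(39·89)/144⌋ = ⌊3560/144⌋ − ⌊3471/144⌋ = 24 − 24 = 0
n=40: ⌊(41·89)/144⌋ − ⌊(40·89)/144⌋ = ⌊3649/144⌋ − ⌊3560/144⌋ = 25 − 24 = 1
n=41: ⌊(42·89)/144⌋ − ⌊(41·89)/144⌋ = ⌊3738/144⌋ − ⌊3649/144⌋ = 25 − 25 = 0
n=42: ⌊(43·89)/144⌋ − ⌊(42·89)/144⌋ = ⌊3827/144⌋ − ⌊3738/144⌋ = 26 − 25 = 1
n=43: ⌊(44·89)/144⌋ − ⌊(43·89)/144⌋ = ⌊3916/144⌋ − ⌊3827/144⌋ = 27 − 26 = 1
n=44: ⌊(45·89)/144⌋ − ⌊(44·89)/144⌋ = ⌊4005/144⌋ − ⌊3916/144⌋ = 27 − 27 = 0
n=45: ⌊(46·89)/144⌋ − ⌊(45·89)/144⌋ = ⌊4094/144⌋ − ⌊4005/144⌋ = 28 − 27 = 1
n=46: ⌊(47·89)/144⌋ − ⌊(46·89)/144⌋ = ⌊4183/144⌋ − ⌊4094/144⌋ = 29 − 28 = 1
n=47: ⌊(48·89)/144⌋ − ⌊(47·89)/144⌋ = ⌊4272/144⌋ − ⌊4183/144⌋ = 29 − 29 = 0
n=48: ⌊(49·89)/144⌋ − ⌊(48·89)/144⌋ = ⌊4361/144⌋ − ⌊4272/144⌋ = 30 − 29 = 1
n=49: ⌊(50·89)/144⌋ − ⌊(49·89)/144⌋ = ⌊4450/144⌋ − ⌊4361/144⌋ = 30 − 30 = 0
n=50: ⌊(51·89)/144⌋ − ⌊(50·89)/144⌋ = ⌊4539/144⌋ − ⌊4450/144⌋ = 31 − 30 = 1
n=51: ⌊(52·89)/144⌋ − ⌊(51·89)/144⌋ = ⌊4628/144⌋ − ⌊4539/144⌋ = 32 − 31 = 1
n=52: ⌊(53·89)/144⌋ − ⌊(52·89)/144⌋ = ⌊4717/144⌋ − ⌊4628/144⌋ = 32 − 32 = 0
n=53: ⌊(54·89)/144⌋ − ⌊(53·89)/144⌋ = ⌊4806/144⌋ − ⌊4717/144⌋ = 33 − 32 = 1
n=54: ⌊(55·89)/144⌋ − ⌊(54·89)/144⌋ = ⌊4895/144⌋ − ⌊4806/144⌋ = 33 − 33 = 0
n=55: ⌊(56·89)/144⌋ − ⌊(55·89)/144⌋ = ⌊4984/144⌋ − ⌊4895/144⌋ = 34 − 33 = 1
n=56: ⌊(57·89)/144⌋ − ⌊(56·89)/144⌋ = ⌊5073/144⌋ − ⌊4984/144⌋ = 35 − 34 = 1
n=57: ⌊(58·89)/144⌋ − ⌊(57·89)/144⌋ = ⌊5162/144⌋ − ⌊5073/144⌋ = 35 − 35 = 0
n=58: ⌊(59·89)/144⌋ − ⌊(58·89)/144⌋ = ⌊5251/144⌋ − ⌊5162/144⌋ = 36 − 35 = 1
n=59: ⌊(60·89)/144⌋ − ⌊(59·89)/144⌋ = ⌊5340/144⌋ − ⌊5251/144⌋ = 37 − 36 = 1
n=60: ⌊(61·89)/144⌋ − ⌊(60·89)/144⌋ = ⌊5429/144⌋ − ⌊5340/144⌋ = 37 − 37 = 0
n=61: ⌊(62·89)/144⌋ − ⌊(61·89)/144⌋ = ⌊5518/144⌋ − ⌊5429/144⌋ = 38 − 37 = 1
n=62: ⌊(63·89)/144⌋ − ⌊(62·89)/144⌋ = ⌊5607/144⌋ − ⌊5518/144⌋ = 38 − 38 = 0
n=63: ⌊(64·89)/144⌋ − ⌊(63·89)/144⌋ = ⌊5696/144⌋ − ⌊5607/144⌋ = 39 − 38 = 1
n=64: ⌊(65·89)/144⌋ − ⌊(64·89)/144⌋ = ⌊5785/144⌋ − ⌊5696/144⌋ = 40 − 39 = 1
n=65: ⌊(66·89)/144⌋ − ⌊(65·89)/144⌋ = ⌊5874/144⌋ − ⌊5785/144⌋ = 40 − 40 = 0
n=66: ⌊(67·89)/144⌋ − ⌊(66·89)/144⌋ = ⌊5963/144⌋ − ⌊5874/144⌋ = 41 − 40 = 1
n=67: ⌊(68·89)/144⌋ − ⌊(67·89)/144⌋ = ⌊6052/144⌋ − ⌊5963/144⌋ = 42 − 41 = 1
n=68: ⌊(69·89)/144⌋ − ⌊(68·89)/144⌋ = ⌊6141/144⌋ − ⌊6052/144⌋ = 42 − 42 = 0
n=69: ⌊(70·89)/144⌋ − ⌊(69·89)/144⌋ = ⌊6230/144⌋ − ⌊6141/144⌋ = 43 − 42 = 1
n=70: ⌊(71·89)/144⌋ − ⌊(70·89)/144⌋ = ⌊6319/144⌋ − ⌊6230/144⌋ = 43 − 43 = 0
n=71: ⌊(72·89)/144⌋ − ⌊(71·89)/144⌋ = ⌊6408/144⌋ − ⌊6319/144⌋ = 44 − 43 = 1
n=72: ⌊(73·89)/144⌋ − ⌊(72·89)/144⌋ = ⌊6497/144⌋ − ⌊6408/144⌋ = 45 − 44 = 1
n=73: ⌊(74·89)/144⌋ − ⌊(73·89)/144⌋ = ⌊6586/144⌋ − ⌊6497/144⌋ = 45 − 45 = 0
n=74: ⌊(75·89)/144⌋ − ⌊(74·89)/144⌋ = ⌊6675/144⌋ − ⌊6586/144⌋ = 46 − 45 = 1

010110101101101011010110110101101101011010110110101101011011010110110101101


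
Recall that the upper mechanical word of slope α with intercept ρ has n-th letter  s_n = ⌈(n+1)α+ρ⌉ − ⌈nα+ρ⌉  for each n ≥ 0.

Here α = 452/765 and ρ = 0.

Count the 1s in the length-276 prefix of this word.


164

#1s = Σ_{n=0}^{275} s_n = Σ_{n=0}^{275} (⌈(n+1)α+ρ⌉ − ⌈nα+ρ⌉)
the sum telescopes: every ⌈nα+ρ⌉ with 0 < n < 276 appears once with + and once with −, leaving ⌈276α+ρ⌉ − ⌈0·α+ρ⌉
276α + ρ = (276·452) / 765 = 124752/765
ρ = 0/765
⌈124752/765⌉ = 164,  ⌈0/765⌉ = 0
#1s = 164 − 0 = 164


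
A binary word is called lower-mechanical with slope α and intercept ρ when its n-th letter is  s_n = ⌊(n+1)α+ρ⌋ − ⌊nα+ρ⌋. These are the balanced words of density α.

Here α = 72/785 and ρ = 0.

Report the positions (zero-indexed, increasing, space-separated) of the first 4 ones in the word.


10 21 32 43

n=0: ⌊72/785⌋−⌊0/785⌋ = 0−0 = 0
n=1: ⌊144/785⌋−⌊72/785⌋ = 0−0 = 0
n=2: ⌊216/785⌋−⌊144/785⌋ = 0−0 = 0
n=3: ⌊288/785⌋−⌊216/785⌋ = 0−0 = 0
n=4: ⌊360/785⌋−⌊288/785⌋ = 0−0 = 0
n=5: ⌊432/785⌋−⌊360/785⌋ = 0−0 = 0
n=6: ⌊504/785⌋−⌊432/785⌋ = 0−0 = 0
n=7: ⌊576/785⌋−⌊504/785⌋ = 0−0 = 0
n=8: ⌊648/785⌋−⌊576/785⌋ = 0−0 = 0
n=9: ⌊720/785⌋−⌊648/785⌋ = 0−0 = 0
n=10: ⌊792/785⌋−⌊720/785⌋ = 1−0 = 1  ← one
n=11: ⌊864/785⌋−⌊792/785⌋ = 1−1 = 0
n=12: ⌊936/785⌋−⌊864/785⌋ = 1−1 = 0
n=13: ⌊1008/785⌋−⌊936/785⌋ = 1−1 = 0
n=14: ⌊1080/785⌋−⌊1008/785⌋ = 1−1 = 0
n=15: ⌊1152/785⌋−⌊1080/785⌋ = 1−1 = 0
n=16: ⌊1224/785⌋−⌊1152/785⌋ = 1−1 = 0
n=17: ⌊1296/785⌋−⌊1224/785⌋ = 1−1 = 0
n=18: ⌊1368/785⌋−⌊1296/785⌋ = 1−1 = 0
n=19: ⌊1440/785⌋−⌊1368/785⌋ = 1−1 = 0
n=20: ⌊1512/785⌋−⌊1440/785⌋ = 1−1 = 0
n=21: ⌊1584/785⌋−⌊1512/785⌋ = 2−1 = 1  ← one
n=22: ⌊1656/785⌋−⌊1584/785⌋ = 2−2 = 0
n=23: ⌊1728/785⌋−⌊1656/785⌋ = 2−2 = 0
n=24: ⌊1800/785⌋−⌊1728/785⌋ = 2−2 = 0
n=25: ⌊1872/785⌋−⌊1800/785⌋ = 2−2 = 0
n=26: ⌊1944/785⌋−⌊1872/785⌋ = 2−2 = 0
n=27: ⌊2016/785⌋−⌊1944/785⌋ = 2−2 = 0
n=28: ⌊2088/785⌋−⌊2016/785⌋ = 2−2 = 0
n=29: ⌊2160/785⌋−⌊2088/785⌋ = 2−2 = 0
n=30: ⌊2232/785⌋−⌊2160/785⌋ = 2−2 = 0
n=31: ⌊2304/785⌋−⌊2232/785⌋ = 2−2 = 0
n=32: ⌊2376/785⌋−⌊2304/785⌋ = 3−2 = 1  ← one
n=33: ⌊2448/785⌋−⌊2376/785⌋ = 3−3 = 0
n=34: ⌊2520/785⌋−⌊2448/785⌋ = 3−3 = 0
n=35: ⌊2592/785⌋−⌊2520/785⌋ = 3−3 = 0
n=36: ⌊2664/785⌋−⌊2592/785⌋ = 3−3 = 0
n=37: ⌊2736/785⌋−⌊2664/785⌋ = 3−3 = 0
n=38: ⌊2808/785⌋−⌊2736/785⌋ = 3−3 = 0
n=39: ⌊2880/785⌋−⌊2808/785⌋ = 3−3 = 0
n=40: ⌊2952/785⌋−⌊2880/785⌋ = 3−3 = 0
n=41: ⌊3024/785⌋−⌊2952/785⌋ = 3−3 = 0
n=42: ⌊3096/785⌋−⌊3024/785⌋ = 3−3 = 0
n=43: ⌊3168/785⌋−⌊3096/785⌋ = 4−3 = 1  ← one
positions of the first 4 ones: 10 21 32 43


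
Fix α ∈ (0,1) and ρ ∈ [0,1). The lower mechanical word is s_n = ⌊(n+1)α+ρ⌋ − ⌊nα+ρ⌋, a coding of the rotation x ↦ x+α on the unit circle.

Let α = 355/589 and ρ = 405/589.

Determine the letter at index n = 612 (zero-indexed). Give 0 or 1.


(n+1)α + ρ = (613·355 + 405) / 589 = 218020/589
nα + ρ     = (612·355 + 405) / 589 = 217665/589
⌊218020/589⌋ = 370,  ⌊217665/589⌋ = 369
s_{612} = 370 − 369 = 1

1


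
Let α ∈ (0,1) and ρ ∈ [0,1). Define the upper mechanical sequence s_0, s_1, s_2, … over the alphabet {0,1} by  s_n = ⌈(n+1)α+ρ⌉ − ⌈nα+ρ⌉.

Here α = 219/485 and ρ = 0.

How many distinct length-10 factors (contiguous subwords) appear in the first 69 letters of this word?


11

t_n = ⌈(n·219)/485⌉ for n = 0 … 69:
  n=0…9: ⌈0/485⌉=0 ⌈219/485⌉=1 ⌈438/485⌉=1 ⌈657/485⌉=2 ⌈876/485⌉=2 ⌈1095/485⌉=3 ⌈1314/485⌉=3 ⌈1533/485⌉=4 ⌈1752/485⌉=4 ⌈1971/485⌉=5
  n=10…19: ⌈2190/485⌉=5 ⌈2409/485⌉=5 ⌈2628/485⌉=6 ⌈2847/485⌉=6 ⌈3066/485⌉=7 ⌈3285/485⌉=7 ⌈3504/485⌉=8 ⌈3723/485⌉=8 ⌈3942/485⌉=9 ⌈4161/485⌉=9
  n=20…29: ⌈4380/485⌉=10 ⌈4599/485⌉=10 ⌈4818/485⌉=10 ⌈5037/485⌉=11 ⌈5256/485⌉=11 ⌈5475/485⌉=12 ⌈5694/485⌉=12 ⌈5913/485⌉=13 ⌈6132/485⌉=13 ⌈6351/485⌉=14
  n=30…39: ⌈6570/485⌉=14 ⌈6789/485⌉=14 ⌈7008/485⌉=15 ⌈7227/485⌉=15 ⌈7446/485⌉=16 ⌈7665/485⌉=16 ⌈7884/485⌉=17 ⌈8103/485⌉=17 ⌈8322/485⌉=18 ⌈8541/485⌉=18
  n=40…49: ⌈8760/485⌉=19 ⌈8979/485⌉=19 ⌈9198/485⌉=19 ⌈9417/485⌉=20 ⌈9636/485⌉=20 ⌈9855/485⌉=21 ⌈10074/485⌉=21 ⌈10293/485⌉=22 ⌈10512/485⌉=22 ⌈10731/485⌉=23
  n=50…59: ⌈10950/485⌉=23 ⌈11169/485⌉=24 ⌈11388/485⌉=24 ⌈11607/485⌉=24 ⌈11826/485⌉=25 ⌈12045/485⌉=25 ⌈12264/485⌉=26 ⌈12483/485⌉=26 ⌈12702/485⌉=27 ⌈12921/485⌉=27
  n=60…69: ⌈13140/485⌉=28 ⌈13359/485⌉=28 ⌈13578/485⌉=28 ⌈13797/485⌉=29 ⌈14016/485⌉=29 ⌈14235/485⌉=30 ⌈14454/485⌉=30 ⌈14673/485⌉=31 ⌈14892/485⌉=31 ⌈15111/485⌉=32
s_n = t_(n+1) − t_n for n = 0 … 68 gives
prefix = 101010101001010101010010101010010101010100101010101001010101001010101
slide a length-10 window over [0..9] … [59..68] (60 windows); first occurrence of each distinct factor:
  [  0..  9] 1010101010
  [  1.. 10] 0101010100
  [  2.. 11] 1010101001
  [  3.. 12] 0101010010
  [  4.. 13] 1010100101
  [  5.. 14] 0101001010
  [  6.. 15] 1010010101
  [  7.. 16] 0100101010
  [  8.. 17] 1001010101
  [  9.. 18] 0010101010
  [ 10.. 19] 0101010101
  (the other 49 windows repeat one of these)
distinct factors: {0010101010, 0100101010, 0101001010, 0101010010, 0101010100, 0101010101, 1001010101, 1010010101, 1010100101, 1010101001, 1010101010}
count = 11  (Sturmian bound for length 10 is 11)


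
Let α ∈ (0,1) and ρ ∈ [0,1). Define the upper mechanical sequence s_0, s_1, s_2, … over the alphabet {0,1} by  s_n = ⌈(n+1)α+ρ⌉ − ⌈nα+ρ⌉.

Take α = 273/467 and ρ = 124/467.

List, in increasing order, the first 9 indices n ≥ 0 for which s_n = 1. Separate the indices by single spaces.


1 2 4 6 8 9 11 13 14

n=0: ⌈397/467⌉−⌈124/467⌉ = 1−1 = 0
n=1: ⌈670/467⌉−⌈397/467⌉ = 2−1 = 1  ← one
n=2: ⌈943/467⌉−⌈670/467⌉ = 3−2 = 1  ← one
n=3: ⌈1216/467⌉−⌈943/467⌉ = 3−3 = 0
n=4: ⌈1489/467⌉−⌈1216/467⌉ = 4−3 = 1  ← one
n=5: ⌈1762/467⌉−⌈1489/467⌉ = 4−4 = 0
n=6: ⌈2035/467⌉−⌈1762/467⌉ = 5−4 = 1  ← one
n=7: ⌈2308/467⌉−⌈2035/467⌉ = 5−5 = 0
n=8: ⌈2581/467⌉−⌈2308/467⌉ = 6−5 = 1  ← one
n=9: ⌈2854/467⌉−⌈2581/467⌉ = 7−6 = 1  ← one
n=10: ⌈3127/467⌉−⌈2854/467⌉ = 7−7 = 0
n=11: ⌈3400/467⌉−⌈3127/467⌉ = 8−7 = 1  ← one
n=12: ⌈3673/467⌉−⌈3400/467⌉ = 8−8 = 0
n=13: ⌈3946/467⌉−⌈3673/467⌉ = 9−8 = 1  ← one
n=14: ⌈4219/467⌉−⌈3946/467⌉ = 10−9 = 1  ← one
positions of the first 9 ones: 1 2 4 6 8 9 11 13 14


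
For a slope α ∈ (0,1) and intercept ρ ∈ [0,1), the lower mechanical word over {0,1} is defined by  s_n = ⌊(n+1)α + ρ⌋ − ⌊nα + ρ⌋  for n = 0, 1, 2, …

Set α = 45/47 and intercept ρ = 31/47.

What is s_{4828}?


1

(n+1)α + ρ = (4829·45 + 31) / 47 = 217336/47
nα + ρ     = (4828·45 + 31) / 47 = 217291/47
⌊217336/47⌋ = 4624,  ⌊217291/47⌋ = 4623
s_{4828} = 4624 − 4623 = 1


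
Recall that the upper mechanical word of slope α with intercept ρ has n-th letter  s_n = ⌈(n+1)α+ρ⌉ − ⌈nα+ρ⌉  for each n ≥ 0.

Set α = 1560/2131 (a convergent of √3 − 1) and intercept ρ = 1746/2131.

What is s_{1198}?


1

(n+1)α + ρ = (1199·1560 + 1746) / 2131 = 1872186/2131
nα + ρ     = (1198·1560 + 1746) / 2131 = 1870626/2131
⌈1872186/2131⌉ = 879,  ⌈1870626/2131⌉ = 878
s_{1198} = 879 − 878 = 1


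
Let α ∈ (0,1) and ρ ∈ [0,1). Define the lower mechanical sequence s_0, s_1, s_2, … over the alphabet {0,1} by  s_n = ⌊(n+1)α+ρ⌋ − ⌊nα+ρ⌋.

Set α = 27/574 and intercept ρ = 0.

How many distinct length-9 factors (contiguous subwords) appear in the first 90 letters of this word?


t_n = ⌊(n·27)/574⌋ for n = 0 … 90:
  n=0…9: ⌊0/574⌋=0 ⌊27/574⌋=0 ⌊54/574⌋=0 ⌊81/574⌋=0 ⌊108/574⌋=0 ⌊135/574⌋=0 ⌊162/574⌋=0 ⌊189/574⌋=0 ⌊216/574⌋=0 ⌊243/574⌋=0
  n=10…19: ⌊270/574⌋=0 ⌊297/574⌋=0 ⌊324/574⌋=0 ⌊351/574⌋=0 ⌊378/574⌋=0 ⌊405/574⌋=0 ⌊432/574⌋=0 ⌊459/574⌋=0 ⌊486/574⌋=0 ⌊513/574⌋=0
  n=20…29: ⌊540/574⌋=0 ⌊567/574⌋=0 ⌊594/574⌋=1 ⌊621/574⌋=1 ⌊648/574⌋=1 ⌊675/574⌋=1 ⌊702/574⌋=1 ⌊729/574⌋=1 ⌊756/574⌋=1 ⌊783/574⌋=1
  n=30…39: ⌊810/574⌋=1 ⌊837/574⌋=1 ⌊864/574⌋=1 ⌊891/574⌋=1 ⌊918/574⌋=1 ⌊945/574⌋=1 ⌊972/574⌋=1 ⌊999/574⌋=1 ⌊1026/574⌋=1 ⌊1053/574⌋=1
  n=40…49: ⌊1080/574⌋=1 ⌊1107/574⌋=1 ⌊1134/574⌋=1 ⌊1161/574⌋=2 ⌊1188/574⌋=2 ⌊1215/574⌋=2 ⌊1242/574⌋=2 ⌊1269/574⌋=2 ⌊1296/574⌋=2 ⌊1323/574⌋=2
  n=50…59: ⌊1350/574⌋=2 ⌊1377/574⌋=2 ⌊1404/574⌋=2 ⌊1431/574⌋=2 ⌊1458/574⌋=2 ⌊1485/574⌋=2 ⌊1512/574⌋=2 ⌊1539/574⌋=2 ⌊1566/574⌋=2 ⌊1593/574⌋=2
  n=60…69: ⌊1620/574⌋=2 ⌊1647/574⌋=2 ⌊1674/574⌋=2 ⌊1701/574⌋=2 ⌊1728/574⌋=3 ⌊1755/574⌋=3 ⌊1782/574⌋=3 ⌊1809/574⌋=3 ⌊1836/574⌋=3 ⌊1863/574⌋=3
  n=70…79: ⌊1890/574⌋=3 ⌊1917/574⌋=3 ⌊1944/574⌋=3 ⌊1971/574⌋=3 ⌊1998/574⌋=3 ⌊2025/574⌋=3 ⌊2052/574⌋=3 ⌊2079/574⌋=3 ⌊2106/574⌋=3 ⌊2133/574⌋=3
  n=80…89: ⌊2160/574⌋=3 ⌊2187/574⌋=3 ⌊2214/574⌋=3 ⌊2241/574⌋=3 ⌊2268/574⌋=3 ⌊2295/574⌋=3 ⌊2322/574⌋=4 ⌊2349/574⌋=4 ⌊2376/574⌋=4 ⌊2403/574⌋=4
  n=90: ⌊2430/574⌋=4
s_n = t_(n+1) − t_n for n = 0 … 89 gives
prefix = 000000000000000000000100000000000000000000100000000000000000000100000000000000000000010000
slide a length-9 window over [0..8] … [81..89] (82 windows); first occurrence of each distinct factor:
  [  0..  8] 000000000
  [ 13.. 21] 000000001
  [ 14.. 22] 000000010
  [ 15.. 23] 000000100
  [ 16.. 24] 000001000
  [ 17.. 25] 000010000
  [ 18.. 26] 000100000
  [ 19.. 27] 001000000
  [ 20.. 28] 010000000
  [ 21.. 29] 100000000
  (the other 72 windows repeat one of these)
distinct factors: {000000000, 000000001, 000000010, 000000100, 000001000, 000010000, 000100000, 001000000, 010000000, 100000000}
count = 10  (Sturmian bound for length 9 is 10)

10


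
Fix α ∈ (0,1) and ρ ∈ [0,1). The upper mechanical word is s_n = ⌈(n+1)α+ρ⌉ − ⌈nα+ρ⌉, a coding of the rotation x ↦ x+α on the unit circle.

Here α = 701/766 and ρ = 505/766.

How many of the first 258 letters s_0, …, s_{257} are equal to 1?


#1s = Σ_{n=0}^{257} s_n = Σ_{n=0}^{257} (⌈(n+1)α+ρ⌉ − ⌈nα+ρ⌉)
the sum telescopes: every ⌈nα+ρ⌉ with 0 < n < 258 appears once with + and once with −, leaving ⌈258α+ρ⌉ − ⌈0·α+ρ⌉
258α + ρ = (258·701 + 505) / 766 = 181363/766
ρ = 505/766
⌈181363/766⌉ = 237,  ⌈505/766⌉ = 1
#1s = 237 − 1 = 236

236


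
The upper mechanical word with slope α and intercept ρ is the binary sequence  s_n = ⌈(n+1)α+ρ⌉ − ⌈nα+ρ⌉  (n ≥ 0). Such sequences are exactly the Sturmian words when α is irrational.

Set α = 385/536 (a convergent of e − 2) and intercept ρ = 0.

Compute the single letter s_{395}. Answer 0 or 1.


1

(n+1)α + ρ = (396·385) / 536 = 152460/536
nα + ρ     = (395·385) / 536 = 152075/536
⌈152460/536⌉ = 285,  ⌈152075/536⌉ = 284
s_{395} = 285 − 284 = 1


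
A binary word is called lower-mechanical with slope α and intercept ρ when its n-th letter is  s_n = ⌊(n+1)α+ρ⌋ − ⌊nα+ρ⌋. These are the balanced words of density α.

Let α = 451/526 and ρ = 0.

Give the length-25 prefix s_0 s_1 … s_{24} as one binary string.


n=0: ⌊(1·451)/526⌋ − ⌊(0·451)/526⌋ = ⌊451/526⌋ − ⌊0/526⌋ = 0 − 0 = 0
n=1: ⌊(2·451)/526⌋ − ⌊(1·451)/526⌋ = ⌊902/526⌋ − ⌊451/526⌋ = 1 − 0 = 1
n=2: ⌊(3·451)/526⌋ − ⌊(2·451)/526⌋ = ⌊1353/526⌋ − ⌊902/526⌋ = 2 − 1 = 1
n=3: ⌊(4·451)/526⌋ − ⌊(3·451)/526⌋ = ⌊1804/526⌋ − ⌊1353/526⌋ = 3 − 2 = 1
n=4: ⌊(5·451)/526⌋ − ⌊(4·451)/526⌋ = ⌊2255/526⌋ − ⌊1804/526⌋ = 4 − 3 = 1
n=5: ⌊(6·451)/526⌋ − ⌊(5·451)/526⌋ = ⌊2706/526⌋ − ⌊2255/526⌋ = 5 − 4 = 1
n=6: ⌊(7·451)/526⌋ − ⌊(6·451)/526⌋ = ⌊3157/526⌋ − ⌊2706/526⌋ = 6 − 5 = 1
n=7: ⌊(8·451)/526⌋ − ⌊(7·451)/526⌋ = ⌊3608/526⌋ − ⌊3157/526⌋ = 6 − 6 = 0
n=8: ⌊(9·451)/526⌋ − ⌊(8·451)/526⌋ = ⌊4059/526⌋ − ⌊3608/526⌋ = 7 − 6 = 1
n=9: ⌊(10·451)/526⌋ − ⌊(9·451)/526⌋ = ⌊4510/526⌋ − ⌊4059/526⌋ = 8 − 7 = 1
n=10: ⌊(11·451)/526⌋ − ⌊(10·451)/526⌋ = ⌊4961/526⌋ − ⌊4510/526⌋ = 9 − 8 = 1
n=11: ⌊(12·451)/526⌋ − ⌊(11·451)/526⌋ = ⌊5412/526⌋ − ⌊4961/526⌋ = 10 − 9 = 1
n=12: ⌊(13·451)/526⌋ − ⌊(12·451)/526⌋ = ⌊5863/526⌋ − ⌊5412/526⌋ = 11 − 10 = 1
n=13: ⌊(14·451)/526⌋ − ⌊(13·451)/526⌋ = ⌊6314/526⌋ − ⌊5863/526⌋ = 12 − 11 = 1
n=14: ⌊(15·451)/526⌋ − ⌊(14·451)/526⌋ = ⌊6765/526⌋ − ⌊6314/526⌋ = 12 − 12 = 0
n=15: ⌊(16·451)/526⌋ − ⌊(15·451)/526⌋ = ⌊7216/526⌋ − ⌊6765/526⌋ = 13 − 12 = 1
n=16: ⌊(17·451)/526⌋ − ⌊(16·451)/526⌋ = ⌊7667/526⌋ − ⌊7216/526⌋ = 14 − 13 = 1
n=17: ⌊(18·451)/526⌋ − ⌊(17·451)/526⌋ = ⌊8118/526⌋ − ⌊7667/526⌋ = 15 − 14 = 1
n=18: ⌊(19·451)/526⌋ − ⌊(18·451)/526⌋ = ⌊8569/526⌋ − ⌊8118/526⌋ = 16 − 15 = 1
n=19: ⌊(20·451)/526⌋ − ⌊(19·451)/526⌋ = ⌊9020/526⌋ − ⌊8569/526⌋ = 17 − 16 = 1
n=20: ⌊(21·451)/526⌋ − ⌊(20·451)/526⌋ = ⌊9471/526⌋ − ⌊9020/526⌋ = 18 − 17 = 1
n=21: ⌊(22·451)/526⌋ − ⌊(21·451)/526⌋ = ⌊9922/526⌋ − ⌊9471/526⌋ = 18 − 18 = 0
n=22: ⌊(23·451)/526⌋ − ⌊(22·451)/526⌋ = ⌊10373/526⌋ − ⌊9922/526⌋ = 19 − 18 = 1
n=23: ⌊(24·451)/526⌋ − ⌊(23·451)/526⌋ = ⌊10824/526⌋ − ⌊10373/526⌋ = 20 − 19 = 1
n=24: ⌊(25·451)/526⌋ − ⌊(24·451)/526⌋ = ⌊11275/526⌋ − ⌊10824/526⌋ = 21 − 20 = 1

0111111011111101111110111


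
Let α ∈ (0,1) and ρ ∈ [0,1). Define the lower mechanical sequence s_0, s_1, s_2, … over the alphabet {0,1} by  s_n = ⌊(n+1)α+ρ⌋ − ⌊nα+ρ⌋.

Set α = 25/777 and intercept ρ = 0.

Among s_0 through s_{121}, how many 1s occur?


#1s = Σ_{n=0}^{121} s_n = Σ_{n=0}^{121} (⌊(n+1)α+ρ⌋ − ⌊nα+ρ⌋)
the sum telescopes: every ⌊nα+ρ⌋ with 0 < n < 122 appears once with + and once with −, leaving ⌊122α+ρ⌋ − ⌊0·α+ρ⌋
122α + ρ = (122·25) / 777 = 3050/777
ρ = 0/777
⌊3050/777⌋ = 3,  ⌊0/777⌋ = 0
#1s = 3 − 0 = 3

3


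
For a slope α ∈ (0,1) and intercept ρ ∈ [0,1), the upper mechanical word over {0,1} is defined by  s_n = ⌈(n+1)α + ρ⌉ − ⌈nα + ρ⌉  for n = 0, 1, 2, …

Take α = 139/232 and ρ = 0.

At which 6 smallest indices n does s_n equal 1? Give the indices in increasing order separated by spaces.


0 1 3 5 6 8

n=0: ⌈139/232⌉−⌈0/232⌉ = 1−0 = 1  ← one
n=1: ⌈278/232⌉−⌈139/232⌉ = 2−1 = 1  ← one
n=2: ⌈417/232⌉−⌈278/232⌉ = 2−2 = 0
n=3: ⌈556/232⌉−⌈417/232⌉ = 3−2 = 1  ← one
n=4: ⌈695/232⌉−⌈556/232⌉ = 3−3 = 0
n=5: ⌈834/232⌉−⌈695/232⌉ = 4−3 = 1  ← one
n=6: ⌈973/232⌉−⌈834/232⌉ = 5−4 = 1  ← one
n=7: ⌈1112/232⌉−⌈973/232⌉ = 5−5 = 0
n=8: ⌈1251/232⌉−⌈1112/232⌉ = 6−5 = 1  ← one
positions of the first 6 ones: 0 1 3 5 6 8
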